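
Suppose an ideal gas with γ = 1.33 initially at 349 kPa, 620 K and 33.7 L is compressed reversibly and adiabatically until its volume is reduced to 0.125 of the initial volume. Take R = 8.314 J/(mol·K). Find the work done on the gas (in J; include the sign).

35100 J

n = P₁V₁/(RT₁) = 349×33.7/(8.314×620) = 2.28 mol.
Adiabatic: TV^(γ−1) = const ⇒ T₂ = 620×(8.00)^0.330 = 1230 K; PV^γ = const ⇒ P₂ = 5550 kPa.
ΔU = nCvΔT = 2.28×25.2×(1230−620) = 35100 J.
Q = 0 for an adiabatic process, so W = −ΔU = -35100 J.
Work done on the gas = −W_by = 35100 J.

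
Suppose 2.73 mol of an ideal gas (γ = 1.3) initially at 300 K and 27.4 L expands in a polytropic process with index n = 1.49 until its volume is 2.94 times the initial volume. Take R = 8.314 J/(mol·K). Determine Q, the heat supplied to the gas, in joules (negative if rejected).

-3610 J

P₁ = nRT₁/V₁ = 2.73×8.314×300/27.4 = 249 kPa.
Polytropic n=1.49: T₂ = T₁(V₁/V₂)^(n−1) = 300×(0.340)^0.49 = 177 K; P₂ = P₁(V₁/V₂)^n = 49.8 kPa.
W = (P₁V₁−P₂V₂)/(n−1) = (249×27.4−49.8×80.6)/0.49 = 5700 J.
ΔU = nCvΔT = 2.73×27.7×(177−300) = -9320 J.
Q = ΔU + W = -3610 J.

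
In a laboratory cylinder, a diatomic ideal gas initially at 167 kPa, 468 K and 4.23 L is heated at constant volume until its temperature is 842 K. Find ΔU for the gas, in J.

1410 J

n = P₁V₁/(RT₁) = 167×4.23/(8.314×468) = 0.182 mol.
Isochoric: V stays 4.23 L; P/T = const ⇒ T₂ = 842 K, P₂ = 300 kPa.
For an ideal gas ΔU = nCvΔT with Cv = (5/2)R = 20.8 J/(mol·K).
ΔU = 0.182×20.8×(842−468) = 1410 J.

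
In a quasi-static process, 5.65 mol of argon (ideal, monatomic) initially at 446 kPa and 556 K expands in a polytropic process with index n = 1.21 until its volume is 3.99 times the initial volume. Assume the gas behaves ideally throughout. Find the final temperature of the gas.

V₁ = nRT₁/P₁ = 5.65×8.314×556/446 = 58.6 L.
Polytropic n=1.21: T₂ = T₁(V₁/V₂)^(n−1) = 556×(0.251)^0.21 = 416 K; P₂ = P₁(V₁/V₂)^n = 83.6 kPa.

416 K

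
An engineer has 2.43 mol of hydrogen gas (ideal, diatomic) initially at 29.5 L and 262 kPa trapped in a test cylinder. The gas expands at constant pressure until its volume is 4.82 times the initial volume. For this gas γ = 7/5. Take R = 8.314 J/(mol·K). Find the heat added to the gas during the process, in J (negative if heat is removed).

T₁ = P₁V₁/(nR) = 262×29.5/(2.43×8.314) = 383 K.
Isobaric: P stays 262 kPa; V/T = const ⇒ T₂ = 1840 K, V₂ = 142 L.
W = PΔV = 262×(142−29.5) kPa·L = 29500 J.
ΔU = nCvΔT = 2.43×20.8×(1840−383) = 73800 J.
Q = ΔU + W = nCpΔT = 103000 J.

103000 J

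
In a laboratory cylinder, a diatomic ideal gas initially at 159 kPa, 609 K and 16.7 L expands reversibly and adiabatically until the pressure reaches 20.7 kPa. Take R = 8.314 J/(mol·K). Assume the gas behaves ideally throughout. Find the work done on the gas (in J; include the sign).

n = P₁V₁/(RT₁) = 159×16.7/(8.314×609) = 0.524 mol.
Adiabatic: T₂/T₁ = (P₂/P₁)^((γ−1)/γ) ⇒ T₂ = 609×(0.130)^0.286 = 340 K; V₂ = 71.6 L.
ΔU = nCvΔT = 0.524×20.8×(340−609) = -2930 J.
Q = 0 for an adiabatic process, so W = −ΔU = 2930 J.
Work done on the gas = −W_by = -2930 J.

-2930 J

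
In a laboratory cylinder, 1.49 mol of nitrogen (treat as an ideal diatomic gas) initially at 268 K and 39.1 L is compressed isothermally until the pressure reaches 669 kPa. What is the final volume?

4.96 L

P₁ = nRT₁/V₁ = 1.49×8.314×268/39.1 = 84.9 kPa.
Isothermal: T stays 268 K; PV = const ⇒ V₂ = 4.96 L, P₂ = 669 kPa.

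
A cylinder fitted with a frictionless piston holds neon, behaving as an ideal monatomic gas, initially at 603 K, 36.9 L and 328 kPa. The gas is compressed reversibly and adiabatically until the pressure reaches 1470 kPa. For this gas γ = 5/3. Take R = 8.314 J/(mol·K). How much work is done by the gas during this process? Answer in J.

-14900 J

n = P₁V₁/(RT₁) = 328×36.9/(8.314×603) = 2.41 mol.
Adiabatic: T₂/T₁ = (P₂/P₁)^((γ−1)/γ) ⇒ T₂ = 603×(4.48)^0.400 = 1100 K; V₂ = 15.0 L.
ΔU = nCvΔT = 2.41×12.5×(1100−603) = 14900 J.
Q = 0 for an adiabatic process, so W = −ΔU = -14900 J.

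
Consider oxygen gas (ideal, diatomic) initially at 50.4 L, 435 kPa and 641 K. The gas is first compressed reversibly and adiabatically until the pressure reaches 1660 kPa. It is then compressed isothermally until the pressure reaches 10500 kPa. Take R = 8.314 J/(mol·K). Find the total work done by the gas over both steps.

n = P₁V₁/(RT₁) = 435×50.4/(8.314×641) = 4.11 mol.
Step 1 — Adiabatic: T₂/T₁ = (P₂/P₁)^((γ−1)/γ) ⇒ T₂ = 641×(3.82)^0.286 = 940 K; V₂ = 19.4 L.
ΔU = nCvΔT = 4.11×20.8×(940−641) = 25500 J.
Q = 0 for an adiabatic process, so W = −ΔU = -25500 J.
State after step 1: P = 1660 kPa, V = 19.4 L, T = 940 K.
Step 2 — Isothermal: T stays 940 K; PV = const ⇒ V₂ = 3.06 L, P₂ = 10500 kPa.
ΔU = 0 (ideal gas, T constant).
W = nRT ln(V₂/V₁) = 4.11×8.314×940×ln(0.158) = -59300 J.
Q = ΔU + W = -59300 J.
Net over both steps: W = -84800 J, Q = -59300 J, ΔU = 25500 J.

-84800 J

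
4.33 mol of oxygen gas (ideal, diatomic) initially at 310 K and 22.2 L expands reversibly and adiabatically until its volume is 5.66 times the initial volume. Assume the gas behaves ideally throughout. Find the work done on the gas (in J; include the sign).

P₁ = nRT₁/V₁ = 4.33×8.314×310/22.2 = 503 kPa.
Adiabatic: TV^(γ−1) = const ⇒ T₂ = 310×(0.177)^0.400 = 155 K; PV^γ = const ⇒ P₂ = 44.4 kPa.
ΔU = nCvΔT = 4.33×20.8×(155−310) = -14000 J.
Q = 0 for an adiabatic process, so W = −ΔU = 14000 J.
Work done on the gas = −W_by = -14000 J.

-14000 J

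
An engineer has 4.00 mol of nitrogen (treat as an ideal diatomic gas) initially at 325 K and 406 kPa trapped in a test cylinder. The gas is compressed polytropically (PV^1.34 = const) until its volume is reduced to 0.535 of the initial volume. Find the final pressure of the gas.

939 kPa

V₁ = nRT₁/P₁ = 4.00×8.314×325/406 = 26.6 L.
Polytropic n=1.34: T₂ = T₁(V₁/V₂)^(n−1) = 325×(1.87)^0.34 = 402 K; P₂ = P₁(V₁/V₂)^n = 939 kPa.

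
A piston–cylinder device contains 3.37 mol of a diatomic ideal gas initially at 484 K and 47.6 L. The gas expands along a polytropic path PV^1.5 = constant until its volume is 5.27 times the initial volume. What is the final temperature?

211 K

P₁ = nRT₁/V₁ = 3.37×8.314×484/47.6 = 285 kPa.
Polytropic n=1.5: T₂ = T₁(V₁/V₂)^(n−1) = 484×(0.190)^0.50 = 211 K; P₂ = P₁(V₁/V₂)^n = 23.5 kPa.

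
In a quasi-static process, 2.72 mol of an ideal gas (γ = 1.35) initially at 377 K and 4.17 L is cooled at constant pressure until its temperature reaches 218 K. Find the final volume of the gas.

P₁ = nRT₁/V₁ = 2.72×8.314×377/4.17 = 2040 kPa.
Isobaric: P stays 2040 kPa; V/T = const ⇒ T₂ = 218 K, V₂ = 2.41 L.

2.41 L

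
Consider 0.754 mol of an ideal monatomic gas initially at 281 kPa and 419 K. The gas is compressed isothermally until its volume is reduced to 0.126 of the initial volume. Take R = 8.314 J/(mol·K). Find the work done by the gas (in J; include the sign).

-5440 J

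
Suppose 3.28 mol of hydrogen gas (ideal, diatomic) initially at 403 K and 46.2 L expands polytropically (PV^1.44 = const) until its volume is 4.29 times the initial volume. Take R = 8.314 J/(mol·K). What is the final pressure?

29.2 kPa

P₁ = nRT₁/V₁ = 3.28×8.314×403/46.2 = 238 kPa.
Polytropic n=1.44: T₂ = T₁(V₁/V₂)^(n−1) = 403×(0.233)^0.44 = 212 K; P₂ = P₁(V₁/V₂)^n = 29.2 kPa.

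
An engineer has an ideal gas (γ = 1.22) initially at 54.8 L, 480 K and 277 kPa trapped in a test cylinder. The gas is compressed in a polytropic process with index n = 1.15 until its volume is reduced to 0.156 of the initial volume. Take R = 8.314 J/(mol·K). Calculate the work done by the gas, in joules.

-32500 J

n = P₁V₁/(RT₁) = 277×54.8/(8.314×480) = 3.80 mol.
Polytropic n=1.15: T₂ = T₁(V₁/V₂)^(n−1) = 480×(6.41)^0.15 = 634 K; P₂ = P₁(V₁/V₂)^n = 2350 kPa.
W = (P₁V₁−P₂V₂)/(n−1) = (277×54.8−2350×8.55)/0.15 = -32500 J.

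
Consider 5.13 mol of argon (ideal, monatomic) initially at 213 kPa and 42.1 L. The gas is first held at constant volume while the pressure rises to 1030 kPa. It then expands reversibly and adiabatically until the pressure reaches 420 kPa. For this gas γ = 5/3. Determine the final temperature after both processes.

710 K

T₁ = P₁V₁/(nR) = 213×42.1/(5.13×8.314) = 210 K.
Step 1 — Isochoric: V stays 42.1 L; P/T = const ⇒ T₂ = 1020 K, P₂ = 1030 kPa.
W = 0 (no volume change).
ΔU = nCvΔT = 5.13×12.5×(1020−210) = 51600 J.
Q = ΔU = 51600 J.
State after step 1: P = 1030 kPa, V = 42.1 L, T = 1020 K.
Step 2 — Adiabatic: T₂/T₁ = (P₂/P₁)^((γ−1)/γ) ⇒ T₂ = 1020×(0.408)^0.400 = 710 K; V₂ = 72.1 L.
ΔU = nCvΔT = 5.13×12.5×(710−1020) = -19600 J.
Q = 0 for an adiabatic process, so W = −ΔU = 19600 J.
Net over both steps: W = 19600 J, Q = 51600 J, ΔU = 32000 J.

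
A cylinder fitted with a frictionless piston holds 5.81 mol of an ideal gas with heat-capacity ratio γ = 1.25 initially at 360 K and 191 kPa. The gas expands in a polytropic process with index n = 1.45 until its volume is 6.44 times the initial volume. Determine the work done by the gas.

V₁ = nRT₁/P₁ = 5.81×8.314×360/191 = 91.0 L.
Polytropic n=1.45: T₂ = T₁(V₁/V₂)^(n−1) = 360×(0.155)^0.45 = 156 K; P₂ = P₁(V₁/V₂)^n = 12.8 kPa.
W = (P₁V₁−P₂V₂)/(n−1) = (191×91.0−12.8×586)/0.45 = 21900 J.

21900 J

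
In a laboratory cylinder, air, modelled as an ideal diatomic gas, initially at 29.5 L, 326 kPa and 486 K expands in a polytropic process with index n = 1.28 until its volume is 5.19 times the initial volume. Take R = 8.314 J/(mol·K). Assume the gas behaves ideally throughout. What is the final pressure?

39.6 kPa

Polytropic n=1.28: T₂ = T₁(V₁/V₂)^(n−1) = 486×(0.193)^0.28 = 306 K; P₂ = P₁(V₁/V₂)^n = 39.6 kPa.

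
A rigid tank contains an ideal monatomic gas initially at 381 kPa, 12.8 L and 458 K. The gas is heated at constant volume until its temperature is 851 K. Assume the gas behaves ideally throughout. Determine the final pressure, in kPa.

708 kPa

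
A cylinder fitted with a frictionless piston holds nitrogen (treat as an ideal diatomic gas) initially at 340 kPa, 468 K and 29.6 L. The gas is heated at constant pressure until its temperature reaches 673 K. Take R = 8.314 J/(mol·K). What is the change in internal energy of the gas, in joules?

n = P₁V₁/(RT₁) = 340×29.6/(8.314×468) = 2.59 mol.
Isobaric: P stays 340 kPa; V/T = const ⇒ T₂ = 673 K, V₂ = 42.6 L.
For an ideal gas ΔU = nCvΔT with Cv = (5/2)R = 20.8 J/(mol·K).
ΔU = 2.59×20.8×(673−468) = 11000 J.

11000 J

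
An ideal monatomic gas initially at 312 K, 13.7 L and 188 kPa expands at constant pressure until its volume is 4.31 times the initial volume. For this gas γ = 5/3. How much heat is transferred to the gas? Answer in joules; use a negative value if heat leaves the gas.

n = P₁V₁/(RT₁) = 188×13.7/(8.314×312) = 0.993 mol.
Isobaric: P stays 188 kPa; V/T = const ⇒ T₂ = 1340 K, V₂ = 59.0 L.
W = PΔV = 188×(59.0−13.7) kPa·L = 8530 J.
ΔU = nCvΔT = 0.993×12.5×(1340−312) = 12800 J.
Q = ΔU + W = nCpΔT = 21300 J.

21300 J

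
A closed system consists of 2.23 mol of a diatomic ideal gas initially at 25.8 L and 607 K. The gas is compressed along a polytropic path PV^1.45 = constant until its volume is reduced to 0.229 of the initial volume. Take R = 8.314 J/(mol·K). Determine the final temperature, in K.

P₁ = nRT₁/V₁ = 2.23×8.314×607/25.8 = 436 kPa.
Polytropic n=1.45: T₂ = T₁(V₁/V₂)^(n−1) = 607×(4.37)^0.45 = 1180 K; P₂ = P₁(V₁/V₂)^n = 3700 kPa.

1180 K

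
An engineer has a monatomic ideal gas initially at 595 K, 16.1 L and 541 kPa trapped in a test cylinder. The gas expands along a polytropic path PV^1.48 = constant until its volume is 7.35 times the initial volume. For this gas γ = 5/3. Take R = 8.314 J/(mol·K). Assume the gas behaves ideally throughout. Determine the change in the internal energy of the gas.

-8050 J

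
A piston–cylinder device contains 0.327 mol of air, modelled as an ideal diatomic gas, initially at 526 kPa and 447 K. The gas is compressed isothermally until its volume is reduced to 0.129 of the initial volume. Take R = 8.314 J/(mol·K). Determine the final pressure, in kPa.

V₁ = nRT₁/P₁ = 0.327×8.314×447/526 = 2.31 L.
Isothermal: T stays 447 K; PV = const ⇒ V₂ = 0.298 L, P₂ = 4080 kPa.

4080 kPa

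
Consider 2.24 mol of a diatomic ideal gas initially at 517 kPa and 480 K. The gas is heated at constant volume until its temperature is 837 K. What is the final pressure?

V₁ = nRT₁/P₁ = 2.24×8.314×480/517 = 17.3 L.
Isochoric: V stays 17.3 L; P/T = const ⇒ T₂ = 837 K, P₂ = 902 kPa.

902 kPa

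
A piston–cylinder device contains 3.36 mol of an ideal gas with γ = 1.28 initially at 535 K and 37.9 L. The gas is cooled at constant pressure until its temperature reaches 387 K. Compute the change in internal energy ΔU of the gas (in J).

-14800 J

P₁ = nRT₁/V₁ = 3.36×8.314×535/37.9 = 394 kPa.
Isobaric: P stays 394 kPa; V/T = const ⇒ T₂ = 387 K, V₂ = 27.4 L.
For an ideal gas ΔU = nCvΔT with Cv = R/(γ−1) = 29.7 J/(mol·K).
ΔU = 3.36×29.7×(387−535) = -14800 J.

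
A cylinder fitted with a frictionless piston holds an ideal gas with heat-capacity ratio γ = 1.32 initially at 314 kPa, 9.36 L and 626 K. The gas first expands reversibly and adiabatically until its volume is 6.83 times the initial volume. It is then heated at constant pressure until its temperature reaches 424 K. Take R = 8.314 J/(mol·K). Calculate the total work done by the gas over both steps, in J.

n = P₁V₁/(RT₁) = 314×9.36/(8.314×626) = 0.565 mol.
Step 1 — Adiabatic: TV^(γ−1) = const ⇒ T₂ = 626×(0.146)^0.320 = 339 K; PV^γ = const ⇒ P₂ = 24.9 kPa.
ΔU = nCvΔT = 0.565×26.0×(339−626) = -4220 J.
Q = 0 for an adiabatic process, so W = −ΔU = 4220 J.
State after step 1: P = 24.9 kPa, V = 63.9 L, T = 339 K.
Step 2 — Isobaric: P stays 24.9 kPa; V/T = const ⇒ T₂ = 424 K, V₂ = 80.1 L.
W = PΔV = 24.9×(80.1−63.9) kPa·L = 401 J.
ΔU = nCvΔT = 0.565×26.0×(424−339) = 1250 J.
Q = ΔU + W = nCpΔT = 1660 J.
Net over both steps: W = 4620 J, Q = 1660 J, ΔU = -2960 J.

4620 J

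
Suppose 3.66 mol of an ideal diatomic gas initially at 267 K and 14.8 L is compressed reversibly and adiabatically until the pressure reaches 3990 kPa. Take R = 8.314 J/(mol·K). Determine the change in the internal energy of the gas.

P₁ = nRT₁/V₁ = 3.66×8.314×267/14.8 = 549 kPa.
Adiabatic: T₂/T₁ = (P₂/P₁)^((γ−1)/γ) ⇒ T₂ = 267×(7.27)^0.286 = 471 K; V₂ = 3.59 L.
For an ideal gas ΔU = nCvΔT with Cv = (5/2)R = 20.8 J/(mol·K).
ΔU = 3.66×20.8×(471−267) = 15500 J.

15500 J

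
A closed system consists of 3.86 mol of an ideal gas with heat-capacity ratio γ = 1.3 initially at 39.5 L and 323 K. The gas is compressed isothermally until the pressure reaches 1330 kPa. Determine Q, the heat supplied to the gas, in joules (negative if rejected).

P₁ = nRT₁/V₁ = 3.86×8.314×323/39.5 = 262 kPa.
Isothermal: T stays 323 K; PV = const ⇒ V₂ = 7.79 L, P₂ = 1330 kPa.
ΔU = 0 (ideal gas, T constant).
W = nRT ln(V₂/V₁) = 3.86×8.314×323×ln(0.197) = -16800 J.
Q = ΔU + W = -16800 J.

-16800 J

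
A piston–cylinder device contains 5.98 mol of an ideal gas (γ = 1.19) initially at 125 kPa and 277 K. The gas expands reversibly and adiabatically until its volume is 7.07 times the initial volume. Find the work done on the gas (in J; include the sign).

V₁ = nRT₁/P₁ = 5.98×8.314×277/125 = 110 L.
Adiabatic: TV^(γ−1) = const ⇒ T₂ = 277×(0.141)^0.190 = 191 K; PV^γ = const ⇒ P₂ = 12.2 kPa.
ΔU = nCvΔT = 5.98×43.8×(191−277) = -22500 J.
Q = 0 for an adiabatic process, so W = −ΔU = 22500 J.
Work done on the gas = −W_by = -22500 J.

-22500 J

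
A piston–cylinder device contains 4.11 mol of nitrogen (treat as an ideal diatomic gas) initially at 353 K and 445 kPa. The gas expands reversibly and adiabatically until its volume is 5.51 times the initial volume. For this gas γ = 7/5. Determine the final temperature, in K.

178 K

V₁ = nRT₁/P₁ = 4.11×8.314×353/445 = 27.1 L.
Adiabatic: TV^(γ−1) = const ⇒ T₂ = 353×(0.181)^0.400 = 178 K; PV^γ = const ⇒ P₂ = 40.8 kPa.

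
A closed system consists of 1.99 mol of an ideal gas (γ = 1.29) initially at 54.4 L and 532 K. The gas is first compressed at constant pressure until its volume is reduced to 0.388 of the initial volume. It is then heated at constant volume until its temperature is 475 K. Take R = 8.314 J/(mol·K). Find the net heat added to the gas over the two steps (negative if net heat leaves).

-8640 J

P₁ = nRT₁/V₁ = 1.99×8.314×532/54.4 = 162 kPa.
Step 1 — Isobaric: P stays 162 kPa; V/T = const ⇒ T₂ = 206 K, V₂ = 21.1 L.
W = PΔV = 162×(21.1−54.4) kPa·L = -5390 J.
ΔU = nCvΔT = 1.99×28.7×(206−532) = -18600 J.
Q = ΔU + W = nCpΔT = -24000 J.
State after step 1: P = 162 kPa, V = 21.1 L, T = 206 K.
Step 2 — Isochoric: V stays 21.1 L; P/T = const ⇒ T₂ = 475 K, P₂ = 372 kPa.
W = 0 (no volume change).
ΔU = nCvΔT = 1.99×28.7×(475−206) = 15300 J.
Q = ΔU = 15300 J.
Net over both steps: W = -5390 J, Q = -8640 J, ΔU = -3250 J.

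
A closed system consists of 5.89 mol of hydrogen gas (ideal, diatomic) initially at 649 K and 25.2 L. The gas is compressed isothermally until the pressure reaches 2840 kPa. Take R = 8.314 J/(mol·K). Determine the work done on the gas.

25800 J

P₁ = nRT₁/V₁ = 5.89×8.314×649/25.2 = 1260 kPa.
Isothermal: T stays 649 K; PV = const ⇒ V₂ = 11.2 L, P₂ = 2840 kPa.
W = nRT ln(V₂/V₁) = 5.89×8.314×649×ln(0.444) = -25800 J.
Work done on the gas = −W_by = 25800 J.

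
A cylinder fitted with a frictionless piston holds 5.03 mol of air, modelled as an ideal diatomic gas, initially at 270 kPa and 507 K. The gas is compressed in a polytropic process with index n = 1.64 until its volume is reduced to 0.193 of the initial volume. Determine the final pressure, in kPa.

4010 kPa

V₁ = nRT₁/P₁ = 5.03×8.314×507/270 = 78.5 L.
Polytropic n=1.64: T₂ = T₁(V₁/V₂)^(n−1) = 507×(5.18)^0.64 = 1450 K; P₂ = P₁(V₁/V₂)^n = 4010 kPa.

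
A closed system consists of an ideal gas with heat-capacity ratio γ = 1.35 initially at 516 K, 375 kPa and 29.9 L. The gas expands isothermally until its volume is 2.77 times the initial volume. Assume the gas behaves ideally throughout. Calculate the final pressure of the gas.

135 kPa

Isothermal: T stays 516 K; PV = const ⇒ V₂ = 82.8 L, P₂ = 135 kPa.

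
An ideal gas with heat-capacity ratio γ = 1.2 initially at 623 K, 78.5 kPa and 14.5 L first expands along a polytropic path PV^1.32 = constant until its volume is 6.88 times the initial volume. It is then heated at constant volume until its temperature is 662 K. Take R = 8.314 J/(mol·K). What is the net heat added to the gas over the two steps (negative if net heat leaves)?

1990 J

n = P₁V₁/(RT₁) = 78.5×14.5/(8.314×623) = 0.220 mol.
Step 1 — Polytropic n=1.32: T₂ = T₁(V₁/V₂)^(n−1) = 623×(0.145)^0.32 = 336 K; P₂ = P₁(V₁/V₂)^n = 6.16 kPa.
W = (P₁V₁−P₂V₂)/(n−1) = (78.5×14.5−6.16×99.8)/0.32 = 1640 J.
ΔU = nCvΔT = 0.220×41.6×(336−623) = -2620 J.
Q = ΔU + W = -983 J.
State after step 1: P = 6.16 kPa, V = 99.8 L, T = 336 K.
Step 2 — Isochoric: V stays 99.8 L; P/T = const ⇒ T₂ = 662 K, P₂ = 12.1 kPa.
W = 0 (no volume change).
ΔU = nCvΔT = 0.220×41.6×(662−336) = 2980 J.
Q = ΔU = 2980 J.
Net over both steps: W = 1640 J, Q = 1990 J, ΔU = 356 J.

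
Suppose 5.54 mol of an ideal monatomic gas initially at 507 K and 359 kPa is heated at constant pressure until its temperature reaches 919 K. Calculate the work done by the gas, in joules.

V₁ = nRT₁/P₁ = 5.54×8.314×507/359 = 65.0 L.
Isobaric: P stays 359 kPa; V/T = const ⇒ T₂ = 919 K, V₂ = 118 L.
W = PΔV = 359×(118−65.0) kPa·L = 19000 J.

19000 J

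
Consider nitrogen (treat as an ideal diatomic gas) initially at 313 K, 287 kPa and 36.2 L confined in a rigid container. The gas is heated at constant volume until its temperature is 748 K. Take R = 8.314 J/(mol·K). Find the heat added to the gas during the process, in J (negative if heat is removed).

36100 J

n = P₁V₁/(RT₁) = 287×36.2/(8.314×313) = 3.99 mol.
Isochoric: V stays 36.2 L; P/T = const ⇒ T₂ = 748 K, P₂ = 686 kPa.
W = 0 (no volume change).
ΔU = nCvΔT = 3.99×20.8×(748−313) = 36100 J.
Q = ΔU = 36100 J.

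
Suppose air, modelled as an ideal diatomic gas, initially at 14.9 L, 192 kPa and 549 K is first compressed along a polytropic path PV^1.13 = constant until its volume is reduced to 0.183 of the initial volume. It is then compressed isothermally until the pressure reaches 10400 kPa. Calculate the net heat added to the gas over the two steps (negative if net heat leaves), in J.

n = P₁V₁/(RT₁) = 192×14.9/(8.314×549) = 0.627 mol.
Step 1 — Polytropic n=1.13: T₂ = T₁(V₁/V₂)^(n−1) = 549×(5.46)^0.13 = 685 K; P₂ = P₁(V₁/V₂)^n = 1310 kPa.
W = (P₁V₁−P₂V₂)/(n−1) = (192×14.9−1310×2.73)/0.13 = -5440 J.
ΔU = nCvΔT = 0.627×20.8×(685−549) = 1770 J.
Q = ΔU + W = -3670 J.
State after step 1: P = 1310 kPa, V = 2.73 L, T = 685 K.
Step 2 — Isothermal: T stays 685 K; PV = const ⇒ V₂ = 0.343 L, P₂ = 10400 kPa.
ΔU = 0 (ideal gas, T constant).
W = nRT ln(V₂/V₁) = 0.627×8.314×685×ln(0.126) = -7400 J.
Q = ΔU + W = -7400 J.
Net over both steps: W = -12800 J, Q = -11100 J, ΔU = 1770 J.

-11100 J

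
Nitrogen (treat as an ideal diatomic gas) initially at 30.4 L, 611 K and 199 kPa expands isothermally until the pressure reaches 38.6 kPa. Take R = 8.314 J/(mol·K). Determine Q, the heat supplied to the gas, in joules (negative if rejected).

9920 J

n = P₁V₁/(RT₁) = 199×30.4/(8.314×611) = 1.19 mol.
Isothermal: T stays 611 K; PV = const ⇒ V₂ = 157 L, P₂ = 38.6 kPa.
ΔU = 0 (ideal gas, T constant).
W = nRT ln(V₂/V₁) = 1.19×8.314×611×ln(5.16) = 9920 J.
Q = ΔU + W = 9920 J.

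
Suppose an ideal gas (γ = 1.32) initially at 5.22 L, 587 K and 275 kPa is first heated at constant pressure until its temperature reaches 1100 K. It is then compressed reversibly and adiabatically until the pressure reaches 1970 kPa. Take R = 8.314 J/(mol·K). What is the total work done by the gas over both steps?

n = P₁V₁/(RT₁) = 275×5.22/(8.314×587) = 0.294 mol.
Step 1 — Isobaric: P stays 275 kPa; V/T = const ⇒ T₂ = 1100 K, V₂ = 9.78 L.
W = PΔV = 275×(9.78−5.22) kPa·L = 1250 J.
ΔU = nCvΔT = 0.294×26.0×(1100−587) = 3920 J.
Q = ΔU + W = nCpΔT = 5170 J.
State after step 1: P = 275 kPa, V = 9.78 L, T = 1100 K.
Step 2 — Adiabatic: T₂/T₁ = (P₂/P₁)^((γ−1)/γ) ⇒ T₂ = 1100×(7.16)^0.242 = 1770 K; V₂ = 2.20 L.
ΔU = nCvΔT = 0.294×26.0×(1770−1100) = 5140 J.
Q = 0 for an adiabatic process, so W = −ΔU = -5140 J.
Net over both steps: W = -3890 J, Q = 5170 J, ΔU = 9060 J.

-3890 J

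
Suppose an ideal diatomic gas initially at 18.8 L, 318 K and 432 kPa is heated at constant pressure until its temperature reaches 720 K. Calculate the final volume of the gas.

Isobaric: P stays 432 kPa; V/T = const ⇒ T₂ = 720 K, V₂ = 42.6 L.

42.6 L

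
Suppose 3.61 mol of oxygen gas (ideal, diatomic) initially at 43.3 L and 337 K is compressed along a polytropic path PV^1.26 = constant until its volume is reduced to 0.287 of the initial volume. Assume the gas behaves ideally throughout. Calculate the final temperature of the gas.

P₁ = nRT₁/V₁ = 3.61×8.314×337/43.3 = 234 kPa.
Polytropic n=1.26: T₂ = T₁(V₁/V₂)^(n−1) = 337×(3.48)^0.26 = 466 K; P₂ = P₁(V₁/V₂)^n = 1130 kPa.

466 K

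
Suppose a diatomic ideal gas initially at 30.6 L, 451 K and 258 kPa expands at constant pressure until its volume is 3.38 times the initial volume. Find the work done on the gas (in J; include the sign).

n = P₁V₁/(RT₁) = 258×30.6/(8.314×451) = 2.11 mol.
Isobaric: P stays 258 kPa; V/T = const ⇒ T₂ = 1520 K, V₂ = 103 L.
W = PΔV = 258×(103−30.6) kPa·L = 18800 J.
Work done on the gas = −W_by = -18800 J.

-18800 J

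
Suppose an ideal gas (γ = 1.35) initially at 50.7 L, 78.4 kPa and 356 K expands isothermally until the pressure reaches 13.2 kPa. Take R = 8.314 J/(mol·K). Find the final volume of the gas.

301 L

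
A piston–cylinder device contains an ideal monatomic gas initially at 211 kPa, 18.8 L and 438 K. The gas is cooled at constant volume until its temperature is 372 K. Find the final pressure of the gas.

Isochoric: V stays 18.8 L; P/T = const ⇒ T₂ = 372 K, P₂ = 179 kPa.

179 kPa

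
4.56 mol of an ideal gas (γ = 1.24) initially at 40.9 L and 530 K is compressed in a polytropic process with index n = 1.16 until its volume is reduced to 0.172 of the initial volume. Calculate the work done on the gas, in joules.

40900 J

P₁ = nRT₁/V₁ = 4.56×8.314×530/40.9 = 491 kPa.
Polytropic n=1.16: T₂ = T₁(V₁/V₂)^(n−1) = 530×(5.81)^0.16 = 702 K; P₂ = P₁(V₁/V₂)^n = 3790 kPa.
W = (P₁V₁−P₂V₂)/(n−1) = (491×40.9−3790×7.03)/0.16 = -40900 J.
Work done on the gas = −W_by = 40900 J.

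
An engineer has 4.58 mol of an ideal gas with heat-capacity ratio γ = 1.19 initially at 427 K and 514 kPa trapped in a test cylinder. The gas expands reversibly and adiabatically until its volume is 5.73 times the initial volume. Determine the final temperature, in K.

306 K

V₁ = nRT₁/P₁ = 4.58×8.314×427/514 = 31.6 L.
Adiabatic: TV^(γ−1) = const ⇒ T₂ = 427×(0.175)^0.190 = 306 K; PV^γ = const ⇒ P₂ = 64.4 kPa.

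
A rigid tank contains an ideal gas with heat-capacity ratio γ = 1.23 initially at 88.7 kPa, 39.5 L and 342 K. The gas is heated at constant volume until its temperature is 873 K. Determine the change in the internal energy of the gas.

n = P₁V₁/(RT₁) = 88.7×39.5/(8.314×342) = 1.23 mol.
Isochoric: V stays 39.5 L; P/T = const ⇒ T₂ = 873 K, P₂ = 226 kPa.
For an ideal gas ΔU = nCvΔT with Cv = R/(γ−1) = 36.1 J/(mol·K).
ΔU = 1.23×36.1×(873−342) = 23700 J.

23700 J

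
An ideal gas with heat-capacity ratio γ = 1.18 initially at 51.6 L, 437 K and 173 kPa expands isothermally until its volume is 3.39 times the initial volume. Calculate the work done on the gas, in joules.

-10900 J

n = P₁V₁/(RT₁) = 173×51.6/(8.314×437) = 2.46 mol.
Isothermal: T stays 437 K; PV = const ⇒ V₂ = 175 L, P₂ = 51.0 kPa.
W = nRT ln(V₂/V₁) = 2.46×8.314×437×ln(3.39) = 10900 J.
Work done on the gas = −W_by = -10900 J.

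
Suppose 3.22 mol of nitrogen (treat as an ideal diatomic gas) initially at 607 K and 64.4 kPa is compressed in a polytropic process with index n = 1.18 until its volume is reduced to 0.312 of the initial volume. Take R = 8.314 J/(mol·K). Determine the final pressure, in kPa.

255 kPa

V₁ = nRT₁/P₁ = 3.22×8.314×607/64.4 = 252 L.
Polytropic n=1.18: T₂ = T₁(V₁/V₂)^(n−1) = 607×(3.21)^0.18 = 749 K; P₂ = P₁(V₁/V₂)^n = 255 kPa.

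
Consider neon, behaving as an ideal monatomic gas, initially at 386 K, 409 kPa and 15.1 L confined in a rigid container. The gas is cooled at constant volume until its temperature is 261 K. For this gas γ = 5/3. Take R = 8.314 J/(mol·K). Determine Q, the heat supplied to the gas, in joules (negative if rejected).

-3000 J

n = P₁V₁/(RT₁) = 409×15.1/(8.314×386) = 1.92 mol.
Isochoric: V stays 15.1 L; P/T = const ⇒ T₂ = 261 K, P₂ = 277 kPa.
W = 0 (no volume change).
ΔU = nCvΔT = 1.92×12.5×(261−386) = -3000 J.
Q = ΔU = -3000 J.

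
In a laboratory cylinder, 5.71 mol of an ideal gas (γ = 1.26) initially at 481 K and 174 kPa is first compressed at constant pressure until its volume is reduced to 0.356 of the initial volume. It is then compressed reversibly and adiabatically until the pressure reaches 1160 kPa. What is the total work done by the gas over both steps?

-29700 J

V₁ = nRT₁/P₁ = 5.71×8.314×481/174 = 131 L.
Step 1 — Isobaric: P stays 174 kPa; V/T = const ⇒ T₂ = 171 K, V₂ = 46.7 L.
W = PΔV = 174×(46.7−131) kPa·L = -14700 J.
ΔU = nCvΔT = 5.71×32.0×(171−481) = -56600 J.
Q = ΔU + W = nCpΔT = -71300 J.
State after step 1: P = 174 kPa, V = 46.7 L, T = 171 K.
Step 2 — Adiabatic: T₂/T₁ = (P₂/P₁)^((γ−1)/γ) ⇒ T₂ = 171×(6.67)^0.206 = 253 K; V₂ = 10.4 L.
ΔU = nCvΔT = 5.71×32.0×(253−171) = 15000 J.
Q = 0 for an adiabatic process, so W = −ΔU = -15000 J.
Net over both steps: W = -29700 J, Q = -71300 J, ΔU = -41600 J.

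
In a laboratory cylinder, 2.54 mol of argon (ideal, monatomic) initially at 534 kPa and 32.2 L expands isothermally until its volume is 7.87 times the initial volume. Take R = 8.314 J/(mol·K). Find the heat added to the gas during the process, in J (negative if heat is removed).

T₁ = P₁V₁/(nR) = 534×32.2/(2.54×8.314) = 814 K.
Isothermal: T stays 814 K; PV = const ⇒ V₂ = 253 L, P₂ = 67.9 kPa.
ΔU = 0 (ideal gas, T constant).
W = nRT ln(V₂/V₁) = 2.54×8.314×814×ln(7.87) = 35500 J.
Q = ΔU + W = 35500 J.

35500 J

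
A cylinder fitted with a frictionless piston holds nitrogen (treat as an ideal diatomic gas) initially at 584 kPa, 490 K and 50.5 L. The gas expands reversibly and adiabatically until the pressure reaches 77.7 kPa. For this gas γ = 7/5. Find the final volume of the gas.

213 L

Adiabatic: T₂/T₁ = (P₂/P₁)^((γ−1)/γ) ⇒ T₂ = 490×(0.133)^0.286 = 275 K; V₂ = 213 L.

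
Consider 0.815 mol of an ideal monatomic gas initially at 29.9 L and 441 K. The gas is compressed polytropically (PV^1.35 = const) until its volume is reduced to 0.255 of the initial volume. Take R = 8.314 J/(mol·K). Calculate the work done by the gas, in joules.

-5240 J

P₁ = nRT₁/V₁ = 0.815×8.314×441/29.9 = 99.9 kPa.
Polytropic n=1.35: T₂ = T₁(V₁/V₂)^(n−1) = 441×(3.92)^0.35 = 711 K; P₂ = P₁(V₁/V₂)^n = 632 kPa.
W = (P₁V₁−P₂V₂)/(n−1) = (99.9×29.9−632×7.62)/0.35 = -5240 J.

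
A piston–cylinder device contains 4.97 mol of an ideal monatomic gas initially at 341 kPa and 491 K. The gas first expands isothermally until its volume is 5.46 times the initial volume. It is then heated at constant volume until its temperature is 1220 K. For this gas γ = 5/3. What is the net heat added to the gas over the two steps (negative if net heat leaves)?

79600 J

V₁ = nRT₁/P₁ = 4.97×8.314×491/341 = 59.5 L.
Step 1 — Isothermal: T stays 491 K; PV = const ⇒ V₂ = 325 L, P₂ = 62.5 kPa.
ΔU = 0 (ideal gas, T constant).
W = nRT ln(V₂/V₁) = 4.97×8.314×491×ln(5.46) = 34400 J.
Q = ΔU + W = 34400 J.
State after step 1: P = 62.5 kPa, V = 325 L, T = 491 K.
Step 2 — Isochoric: V stays 325 L; P/T = const ⇒ T₂ = 1220 K, P₂ = 155 kPa.
W = 0 (no volume change).
ΔU = nCvΔT = 4.97×12.5×(1220−491) = 45200 J.
Q = ΔU = 45200 J.
Net over both steps: W = 34400 J, Q = 79600 J, ΔU = 45200 J.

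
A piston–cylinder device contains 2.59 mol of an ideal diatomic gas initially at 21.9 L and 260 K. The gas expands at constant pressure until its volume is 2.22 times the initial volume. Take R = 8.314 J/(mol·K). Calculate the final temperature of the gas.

577 K

P₁ = nRT₁/V₁ = 2.59×8.314×260/21.9 = 256 kPa.
Isobaric: P stays 256 kPa; V/T = const ⇒ T₂ = 577 K, V₂ = 48.6 L.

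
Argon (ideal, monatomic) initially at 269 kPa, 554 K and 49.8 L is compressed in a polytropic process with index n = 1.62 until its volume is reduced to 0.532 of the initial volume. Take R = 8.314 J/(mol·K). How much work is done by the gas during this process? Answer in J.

n = P₁V₁/(RT₁) = 269×49.8/(8.314×554) = 2.91 mol.
Polytropic n=1.62: T₂ = T₁(V₁/V₂)^(n−1) = 554×(1.88)^0.62 = 819 K; P₂ = P₁(V₁/V₂)^n = 748 kPa.
W = (P₁V₁−P₂V₂)/(n−1) = (269×49.8−748×26.5)/0.62 = -10300 J.

-10300 J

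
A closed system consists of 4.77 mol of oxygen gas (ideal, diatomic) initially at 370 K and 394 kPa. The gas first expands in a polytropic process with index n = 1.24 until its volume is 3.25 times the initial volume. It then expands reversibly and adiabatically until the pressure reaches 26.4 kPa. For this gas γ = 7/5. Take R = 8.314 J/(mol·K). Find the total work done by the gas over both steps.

23300 J

V₁ = nRT₁/P₁ = 4.77×8.314×370/394 = 37.2 L.
Step 1 — Polytropic n=1.24: T₂ = T₁(V₁/V₂)^(n−1) = 370×(0.308)^0.24 = 279 K; P₂ = P₁(V₁/V₂)^n = 91.4 kPa.
W = (P₁V₁−P₂V₂)/(n−1) = (394×37.2−91.4×121)/0.24 = 15100 J.
ΔU = nCvΔT = 4.77×20.8×(279−370) = -9040 J.
Q = ΔU + W = 6030 J.
State after step 1: P = 91.4 kPa, V = 121 L, T = 279 K.
Step 2 — Adiabatic: T₂/T₁ = (P₂/P₁)^((γ−1)/γ) ⇒ T₂ = 279×(0.289)^0.286 = 196 K; V₂ = 294 L.
ΔU = nCvΔT = 4.77×20.8×(196−279) = -8260 J.
Q = 0 for an adiabatic process, so W = −ΔU = 8260 J.
Net over both steps: W = 23300 J, Q = 6030 J, ΔU = -17300 J.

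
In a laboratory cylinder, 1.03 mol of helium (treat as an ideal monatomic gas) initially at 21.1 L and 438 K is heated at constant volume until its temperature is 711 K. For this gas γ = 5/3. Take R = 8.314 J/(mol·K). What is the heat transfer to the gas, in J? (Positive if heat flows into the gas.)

3510 J

P₁ = nRT₁/V₁ = 1.03×8.314×438/21.1 = 178 kPa.
Isochoric: V stays 21.1 L; P/T = const ⇒ T₂ = 711 K, P₂ = 289 kPa.
W = 0 (no volume change).
ΔU = nCvΔT = 1.03×12.5×(711−438) = 3510 J.
Q = ΔU = 3510 J.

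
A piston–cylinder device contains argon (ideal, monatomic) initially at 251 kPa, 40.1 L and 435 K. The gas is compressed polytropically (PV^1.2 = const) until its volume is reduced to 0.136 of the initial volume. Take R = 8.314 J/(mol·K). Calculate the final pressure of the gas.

2750 kPa

Polytropic n=1.2: T₂ = T₁(V₁/V₂)^(n−1) = 435×(7.35)^0.20 = 648 K; P₂ = P₁(V₁/V₂)^n = 2750 kPa.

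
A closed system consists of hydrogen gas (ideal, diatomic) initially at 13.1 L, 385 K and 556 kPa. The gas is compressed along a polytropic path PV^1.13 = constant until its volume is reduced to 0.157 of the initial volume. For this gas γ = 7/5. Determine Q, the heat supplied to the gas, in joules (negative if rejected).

n = P₁V₁/(RT₁) = 556×13.1/(8.314×385) = 2.28 mol.
Polytropic n=1.13: T₂ = T₁(V₁/V₂)^(n−1) = 385×(6.37)^0.13 = 490 K; P₂ = P₁(V₁/V₂)^n = 4510 kPa.
W = (P₁V₁−P₂V₂)/(n−1) = (556×13.1−4510×2.06)/0.13 = -15200 J.
ΔU = nCvΔT = 2.28×20.8×(490−385) = 4960 J.
Q = ΔU + W = -10300 J.

-10300 J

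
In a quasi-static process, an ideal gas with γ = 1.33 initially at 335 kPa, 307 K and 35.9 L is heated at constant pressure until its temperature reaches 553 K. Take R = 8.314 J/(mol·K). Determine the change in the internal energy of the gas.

n = P₁V₁/(RT₁) = 335×35.9/(8.314×307) = 4.71 mol.
Isobaric: P stays 335 kPa; V/T = const ⇒ T₂ = 553 K, V₂ = 64.7 L.
For an ideal gas ΔU = nCvΔT with Cv = R/(γ−1) = 25.2 J/(mol·K).
ΔU = 4.71×25.2×(553−307) = 29200 J.

29200 J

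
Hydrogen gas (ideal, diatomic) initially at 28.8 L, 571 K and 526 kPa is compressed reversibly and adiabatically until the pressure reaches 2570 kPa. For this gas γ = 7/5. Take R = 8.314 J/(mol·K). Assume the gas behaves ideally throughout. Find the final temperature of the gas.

898 K

Adiabatic: T₂/T₁ = (P₂/P₁)^((γ−1)/γ) ⇒ T₂ = 571×(4.89)^0.286 = 898 K; V₂ = 9.27 L.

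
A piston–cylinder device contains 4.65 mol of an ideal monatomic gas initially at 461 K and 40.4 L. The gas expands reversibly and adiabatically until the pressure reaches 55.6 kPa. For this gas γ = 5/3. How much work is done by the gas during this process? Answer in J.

P₁ = nRT₁/V₁ = 4.65×8.314×461/40.4 = 441 kPa.
Adiabatic: T₂/T₁ = (P₂/P₁)^((γ−1)/γ) ⇒ T₂ = 461×(0.126)^0.400 = 201 K; V₂ = 140 L.
ΔU = nCvΔT = 4.65×12.5×(201−461) = -15100 J.
Q = 0 for an adiabatic process, so W = −ΔU = 15100 J.

15100 J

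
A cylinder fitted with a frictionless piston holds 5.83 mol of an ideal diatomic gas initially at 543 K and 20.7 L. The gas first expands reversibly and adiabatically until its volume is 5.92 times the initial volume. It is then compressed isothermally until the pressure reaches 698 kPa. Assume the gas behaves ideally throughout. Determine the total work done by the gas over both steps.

P₁ = nRT₁/V₁ = 5.83×8.314×543/20.7 = 1270 kPa.
Step 1 — Adiabatic: TV^(γ−1) = const ⇒ T₂ = 543×(0.169)^0.400 = 267 K; PV^γ = const ⇒ P₂ = 105 kPa.
ΔU = nCvΔT = 5.83×20.8×(267−543) = -33500 J.
Q = 0 for an adiabatic process, so W = −ΔU = 33500 J.
State after step 1: P = 105 kPa, V = 123 L, T = 267 K.
Step 2 — Isothermal: T stays 267 K; PV = const ⇒ V₂ = 18.5 L, P₂ = 698 kPa.
ΔU = 0 (ideal gas, T constant).
W = nRT ln(V₂/V₁) = 5.83×8.314×267×ln(0.151) = -24400 J.
Q = ΔU + W = -24400 J.
Net over both steps: W = 9070 J, Q = -24400 J, ΔU = -33500 J.

9070 J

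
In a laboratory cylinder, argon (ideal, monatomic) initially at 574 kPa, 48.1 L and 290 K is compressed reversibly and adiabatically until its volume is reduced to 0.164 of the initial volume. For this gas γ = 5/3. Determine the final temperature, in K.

Adiabatic: TV^(γ−1) = const ⇒ T₂ = 290×(6.10)^0.667 = 968 K; PV^γ = const ⇒ P₂ = 11700 kPa.

968 K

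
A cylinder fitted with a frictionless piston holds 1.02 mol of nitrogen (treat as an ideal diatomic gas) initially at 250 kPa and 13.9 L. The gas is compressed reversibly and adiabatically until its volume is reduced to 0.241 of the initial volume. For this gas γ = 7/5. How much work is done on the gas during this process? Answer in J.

T₁ = P₁V₁/(nR) = 250×13.9/(1.02×8.314) = 410 K.
Adiabatic: TV^(γ−1) = const ⇒ T₂ = 410×(4.15)^0.400 = 724 K; PV^γ = const ⇒ P₂ = 1830 kPa.
ΔU = nCvΔT = 1.02×20.8×(724−410) = 6660 J.
Q = 0 for an adiabatic process, so W = −ΔU = -6660 J.
Work done on the gas = −W_by = 6660 J.

6660 J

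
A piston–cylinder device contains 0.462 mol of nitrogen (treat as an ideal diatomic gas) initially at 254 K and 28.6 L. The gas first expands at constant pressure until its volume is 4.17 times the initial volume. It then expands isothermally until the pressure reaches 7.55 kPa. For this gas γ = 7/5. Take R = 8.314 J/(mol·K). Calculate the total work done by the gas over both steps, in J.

P₁ = nRT₁/V₁ = 0.462×8.314×254/28.6 = 34.1 kPa.
Step 1 — Isobaric: P stays 34.1 kPa; V/T = const ⇒ T₂ = 1060 K, V₂ = 119 L.
W = PΔV = 34.1×(119−28.6) kPa·L = 3090 J.
ΔU = nCvΔT = 0.462×20.8×(1060−254) = 7730 J.
Q = ΔU + W = nCpΔT = 10800 J.
State after step 1: P = 34.1 kPa, V = 119 L, T = 1060 K.
Step 2 — Isothermal: T stays 1060 K; PV = const ⇒ V₂ = 539 L, P₂ = 7.55 kPa.
ΔU = 0 (ideal gas, T constant).
W = nRT ln(V₂/V₁) = 0.462×8.314×1060×ln(4.52) = 6140 J.
Q = ΔU + W = 6140 J.
Net over both steps: W = 9230 J, Q = 17000 J, ΔU = 7730 J.

9230 J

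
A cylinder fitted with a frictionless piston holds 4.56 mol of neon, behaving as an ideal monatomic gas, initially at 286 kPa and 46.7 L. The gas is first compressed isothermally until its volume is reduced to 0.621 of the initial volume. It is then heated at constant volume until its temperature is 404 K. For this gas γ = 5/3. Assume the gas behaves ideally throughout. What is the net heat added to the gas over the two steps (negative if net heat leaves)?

T₁ = P₁V₁/(nR) = 286×46.7/(4.56×8.314) = 352 K.
Step 1 — Isothermal: T stays 352 K; PV = const ⇒ V₂ = 29.0 L, P₂ = 461 kPa.
ΔU = 0 (ideal gas, T constant).
W = nRT ln(V₂/V₁) = 4.56×8.314×352×ln(0.621) = -6360 J.
Q = ΔU + W = -6360 J.
State after step 1: P = 461 kPa, V = 29.0 L, T = 352 K.
Step 2 — Isochoric: V stays 29.0 L; P/T = const ⇒ T₂ = 404 K, P₂ = 528 kPa.
W = 0 (no volume change).
ΔU = nCvΔT = 4.56×12.5×(404−352) = 2940 J.
Q = ΔU = 2940 J.
Net over both steps: W = -6360 J, Q = -3420 J, ΔU = 2940 J.

-3420 J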